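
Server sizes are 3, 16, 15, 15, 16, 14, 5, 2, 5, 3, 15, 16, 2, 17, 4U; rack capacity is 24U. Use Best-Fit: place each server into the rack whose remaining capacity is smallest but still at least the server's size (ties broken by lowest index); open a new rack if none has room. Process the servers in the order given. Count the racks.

8 racks

rack 1: place 3U, 21U left
rack 1: place 16U, 5U left
rack 2: place 15U, 9U left
rack 3: place 15U, 9U left
rack 4: place 16U, 8U left
rack 5: place 14U, 10U left
rack 1: place 5U, 0U left
rack 4: place 2U, 6U left
rack 4: place 5U, 1U left
rack 2: place 3U, 6U left
rack 6: place 15U, 9U left
rack 7: place 16U, 8U left
rack 2: place 2U, 4U left
rack 8: place 17U, 7U left
rack 2: place 4U, 0U left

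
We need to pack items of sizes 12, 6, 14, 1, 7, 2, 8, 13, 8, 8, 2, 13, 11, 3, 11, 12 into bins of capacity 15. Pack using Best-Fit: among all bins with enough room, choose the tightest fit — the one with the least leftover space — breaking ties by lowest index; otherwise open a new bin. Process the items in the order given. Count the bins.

Put 12 in bin 1; 3 remain.
Put 6 in bin 2; 9 remain.
Put 14 in bin 3; 1 remain.
Put 1 in bin 3; 0 remain.
Put 7 in bin 2; 2 remain.
Put 2 in bin 2; 0 remain.
Put 8 in bin 4; 7 remain.
Put 13 in bin 5; 2 remain.
Put 8 in bin 6; 7 remain.
Put 8 in bin 7; 7 remain.
Put 2 in bin 5; 0 remain.
Put 13 in bin 8; 2 remain.
Put 11 in bin 9; 4 remain.
Put 3 in bin 1; 0 remain.
Put 11 in bin 10; 4 remain.
Put 12 in bin 11; 3 remain.

11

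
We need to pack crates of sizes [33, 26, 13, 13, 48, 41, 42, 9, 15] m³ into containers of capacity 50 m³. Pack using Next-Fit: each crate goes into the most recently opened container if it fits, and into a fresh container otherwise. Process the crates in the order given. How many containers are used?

33 m³ → container 1 (remaining 17 m³)
26 m³ → container 2 (remaining 24 m³)
13 m³ → container 2 (remaining 11 m³)
13 m³ → container 3 (remaining 37 m³)
48 m³ → container 4 (remaining 2 m³)
41 m³ → container 5 (remaining 9 m³)
42 m³ → container 6 (remaining 8 m³)
9 m³ → container 7 (remaining 41 m³)
15 m³ → container 7 (remaining 26 m³)
Final containers: [33] [26,13] [13] [48] [41] [42] [9,15].

7 containers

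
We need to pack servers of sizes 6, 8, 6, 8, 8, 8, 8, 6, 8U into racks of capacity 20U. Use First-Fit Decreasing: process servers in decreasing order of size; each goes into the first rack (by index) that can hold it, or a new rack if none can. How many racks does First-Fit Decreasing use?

4 racks

Sorted descending: 8, 8, 8, 8, 8, 8, 6, 6, 6.
Put 8U in rack 1; 12U remain.
Put 8U in rack 1; 4U remain.
Put 8U in rack 2; 12U remain.
Put 8U in rack 2; 4U remain.
Put 8U in rack 3; 12U remain.
Put 8U in rack 3; 4U remain.
Put 6U in rack 4; 14U remain.
Put 6U in rack 4; 8U remain.
Put 6U in rack 4; 2U remain.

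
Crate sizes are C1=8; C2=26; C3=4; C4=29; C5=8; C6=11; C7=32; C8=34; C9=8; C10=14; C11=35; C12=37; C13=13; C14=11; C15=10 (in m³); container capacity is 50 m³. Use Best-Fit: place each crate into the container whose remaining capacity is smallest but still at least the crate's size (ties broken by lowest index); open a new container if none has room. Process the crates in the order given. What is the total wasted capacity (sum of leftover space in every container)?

Put C1 (8 m³) in container 1; 42 m³ remain.
Put C2 (26 m³) in container 1; 16 m³ remain.
Put C3 (4 m³) in container 1; 12 m³ remain.
Put C4 (29 m³) in container 2; 21 m³ remain.
Put C5 (8 m³) in container 1; 4 m³ remain.
Put C6 (11 m³) in container 2; 10 m³ remain.
Put C7 (32 m³) in container 3; 18 m³ remain.
Put C8 (34 m³) in container 4; 16 m³ remain.
Put C9 (8 m³) in container 2; 2 m³ remain.
Put C10 (14 m³) in container 4; 2 m³ remain.
Put C11 (35 m³) in container 5; 15 m³ remain.
Put C12 (37 m³) in container 6; 13 m³ remain.
Put C13 (13 m³) in container 6; 0 m³ remain.
Put C14 (11 m³) in container 5; 4 m³ remain.
Put C15 (10 m³) in container 3; 8 m³ remain.
6 containers × 50 m³ = 300 m³; used 280 m³; unused 20 m³.

20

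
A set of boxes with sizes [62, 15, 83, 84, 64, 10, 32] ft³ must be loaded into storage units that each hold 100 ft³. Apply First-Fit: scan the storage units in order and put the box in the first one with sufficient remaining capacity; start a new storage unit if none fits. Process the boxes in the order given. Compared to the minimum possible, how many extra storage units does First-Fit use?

First-Fit: [62,15,10] [83] [84] [64,32] → 4 storage units.
Total size 350 ft³; any packing needs at least ⌈350/100⌉ = 4 storage units.
So 4 is already optimal.

0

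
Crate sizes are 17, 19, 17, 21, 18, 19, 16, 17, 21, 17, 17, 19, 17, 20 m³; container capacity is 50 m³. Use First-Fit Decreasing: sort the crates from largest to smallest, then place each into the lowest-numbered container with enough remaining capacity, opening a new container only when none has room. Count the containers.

7

Sorted descending: 21, 21, 20, 19, 19, 19, 18, 17, 17, 17, 17, 17, 17, 16.
container 1: place 21 m³, 29 m³ left
container 1: place 21 m³, 8 m³ left
container 2: place 20 m³, 30 m³ left
container 2: place 19 m³, 11 m³ left
container 3: place 19 m³, 31 m³ left
container 3: place 19 m³, 12 m³ left
container 4: place 18 m³, 32 m³ left
container 4: place 17 m³, 15 m³ left
container 5: place 17 m³, 33 m³ left
container 5: place 17 m³, 16 m³ left
container 6: place 17 m³, 33 m³ left
container 6: place 17 m³, 16 m³ left
container 7: place 17 m³, 33 m³ left
container 5: place 16 m³, 0 m³ left
Final containers: [21,21] [20,19] [19,19] [18,17] [17,17,16] [17,17] [17].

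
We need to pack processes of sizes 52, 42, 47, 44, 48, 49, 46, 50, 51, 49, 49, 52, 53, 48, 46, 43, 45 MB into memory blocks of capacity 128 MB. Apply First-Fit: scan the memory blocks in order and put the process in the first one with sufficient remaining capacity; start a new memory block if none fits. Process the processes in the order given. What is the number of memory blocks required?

52 MB → memory block 1 (remaining 76 MB)
42 MB → memory block 1 (remaining 34 MB)
47 MB → memory block 2 (remaining 81 MB)
44 MB → memory block 2 (remaining 37 MB)
48 MB → memory block 3 (remaining 80 MB)
49 MB → memory block 3 (remaining 31 MB)
46 MB → memory block 4 (remaining 82 MB)
50 MB → memory block 4 (remaining 32 MB)
51 MB → memory block 5 (remaining 77 MB)
49 MB → memory block 5 (remaining 28 MB)
49 MB → memory block 6 (remaining 79 MB)
52 MB → memory block 6 (remaining 27 MB)
53 MB → memory block 7 (remaining 75 MB)
48 MB → memory block 7 (remaining 27 MB)
46 MB → memory block 8 (remaining 82 MB)
43 MB → memory block 8 (remaining 39 MB)
45 MB → memory block 9 (remaining 83 MB)

9 memory blocks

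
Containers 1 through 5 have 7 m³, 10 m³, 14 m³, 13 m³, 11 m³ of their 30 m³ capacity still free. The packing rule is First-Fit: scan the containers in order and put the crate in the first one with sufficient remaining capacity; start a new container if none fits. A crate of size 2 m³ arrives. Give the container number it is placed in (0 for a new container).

Containers with room: container 1 (7 m³), container 2 (10 m³), container 3 (14 m³), container 4 (13 m³), container 5 (11 m³).
The first with room is container 1.

1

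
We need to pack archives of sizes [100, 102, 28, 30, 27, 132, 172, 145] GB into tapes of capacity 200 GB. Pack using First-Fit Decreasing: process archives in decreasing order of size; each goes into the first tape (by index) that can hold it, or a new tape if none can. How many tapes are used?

Sorted descending: 172, 145, 132, 102, 100, 30, 28, 27.
tape 1: place 172 GB, 28 GB left
tape 2: place 145 GB, 55 GB left
tape 3: place 132 GB, 68 GB left
tape 4: place 102 GB, 98 GB left
tape 5: place 100 GB, 100 GB left
tape 2: place 30 GB, 25 GB left
tape 1: place 28 GB, 0 GB left
tape 3: place 27 GB, 41 GB left
Final tapes: [172,28] [145,30] [132,27] [102] [100].

5 tapes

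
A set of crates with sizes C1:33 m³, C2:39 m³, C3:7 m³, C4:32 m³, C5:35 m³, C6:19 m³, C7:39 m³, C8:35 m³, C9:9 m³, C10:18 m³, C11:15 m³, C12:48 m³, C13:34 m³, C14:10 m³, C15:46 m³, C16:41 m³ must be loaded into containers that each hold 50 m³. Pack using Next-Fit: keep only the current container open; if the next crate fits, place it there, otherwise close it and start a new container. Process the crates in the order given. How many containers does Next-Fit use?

container 1: place C1 (33 m³), 17 m³ left
container 2: place C2 (39 m³), 11 m³ left
container 2: place C3 (7 m³), 4 m³ left
container 3: place C4 (32 m³), 18 m³ left
container 4: place C5 (35 m³), 15 m³ left
container 5: place C6 (19 m³), 31 m³ left
container 6: place C7 (39 m³), 11 m³ left
container 7: place C8 (35 m³), 15 m³ left
container 7: place C9 (9 m³), 6 m³ left
container 8: place C10 (18 m³), 32 m³ left
container 8: place C11 (15 m³), 17 m³ left
container 9: place C12 (48 m³), 2 m³ left
container 10: place C13 (34 m³), 16 m³ left
container 10: place C14 (10 m³), 6 m³ left
container 11: place C15 (46 m³), 4 m³ left
container 12: place C16 (41 m³), 9 m³ left
Final containers: [33] [39,7] [32] [35] [19] [39] [35,9] [18,15] [48] [34,10] [46] [41].

12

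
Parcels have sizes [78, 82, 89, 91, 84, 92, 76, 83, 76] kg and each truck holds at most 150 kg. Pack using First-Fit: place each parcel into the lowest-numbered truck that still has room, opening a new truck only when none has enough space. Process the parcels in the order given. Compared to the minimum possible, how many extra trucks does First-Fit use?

First-Fit: [78] [82] [89] [91] [84] [92] [76] [83] [76] → 9 trucks.
9 parcels exceed 75 kg (half the capacity), and no two of those can share a truck, so at least 9 trucks are needed.
So 9 is already optimal.

0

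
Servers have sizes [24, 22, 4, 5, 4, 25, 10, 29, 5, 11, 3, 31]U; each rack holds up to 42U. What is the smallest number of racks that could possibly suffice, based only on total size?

5

Total size = 24 + 22 + 4 + 5 + 4 + 25 + 10 + 29 + 5 + 11 + 3 + 31 = 173U.
⌈173 / 42⌉ = 5.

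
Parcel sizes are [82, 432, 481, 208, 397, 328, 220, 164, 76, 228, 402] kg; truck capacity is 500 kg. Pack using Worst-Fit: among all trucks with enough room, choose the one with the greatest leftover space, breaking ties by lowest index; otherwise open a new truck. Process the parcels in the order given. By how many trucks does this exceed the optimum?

1

Worst-Fit: [82,208,76] [432] [481] [397] [328] [220,164] [228] [402] → 8 trucks.
Total size 3018 kg; any packing needs at least ⌈3018/500⌉ = 7 trucks.
An optimal packing achieves that bound: [481] [432] [402,82] [397,76] [328,164] [228,220] [208] → 7 trucks.
Excess: 8 − 7 = 1.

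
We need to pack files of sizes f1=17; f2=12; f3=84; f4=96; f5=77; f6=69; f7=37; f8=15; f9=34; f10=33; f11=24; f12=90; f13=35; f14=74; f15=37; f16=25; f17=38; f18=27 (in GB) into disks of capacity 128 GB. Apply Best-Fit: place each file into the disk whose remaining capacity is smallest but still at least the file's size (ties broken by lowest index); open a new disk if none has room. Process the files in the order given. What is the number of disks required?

7 disks

disk 1: place f1 (17 GB), 111 GB left
disk 1: place f2 (12 GB), 99 GB left
disk 1: place f3 (84 GB), 15 GB left
disk 2: place f4 (96 GB), 32 GB left
disk 3: place f5 (77 GB), 51 GB left
disk 4: place f6 (69 GB), 59 GB left
disk 3: place f7 (37 GB), 14 GB left
disk 1: place f8 (15 GB), 0 GB left
disk 4: place f9 (34 GB), 25 GB left
disk 5: place f10 (33 GB), 95 GB left
disk 4: place f11 (24 GB), 1 GB left
disk 5: place f12 (90 GB), 5 GB left
disk 6: place f13 (35 GB), 93 GB left
disk 6: place f14 (74 GB), 19 GB left
disk 7: place f15 (37 GB), 91 GB left
disk 2: place f16 (25 GB), 7 GB left
disk 7: place f17 (38 GB), 53 GB left
disk 7: place f18 (27 GB), 26 GB left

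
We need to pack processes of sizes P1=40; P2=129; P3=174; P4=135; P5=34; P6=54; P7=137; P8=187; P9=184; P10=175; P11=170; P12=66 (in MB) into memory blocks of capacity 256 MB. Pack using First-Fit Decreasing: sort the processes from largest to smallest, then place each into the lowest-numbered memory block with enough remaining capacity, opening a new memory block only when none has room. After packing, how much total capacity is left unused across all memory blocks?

563

Sorted descending: 187, 184, 175, 174, 170, 137, 135, 129, 66, 54, 40, 34.
187 MB → memory block 1 (remaining 69 MB)
184 MB → memory block 2 (remaining 72 MB)
175 MB → memory block 3 (remaining 81 MB)
174 MB → memory block 4 (remaining 82 MB)
170 MB → memory block 5 (remaining 86 MB)
137 MB → memory block 6 (remaining 119 MB)
135 MB → memory block 7 (remaining 121 MB)
129 MB → memory block 8 (remaining 127 MB)
66 MB → memory block 1 (remaining 3 MB)
54 MB → memory block 2 (remaining 18 MB)
40 MB → memory block 3 (remaining 41 MB)
34 MB → memory block 3 (remaining 7 MB)
8 memory blocks × 256 MB = 2048 MB; used 1485 MB; unused 563 MB.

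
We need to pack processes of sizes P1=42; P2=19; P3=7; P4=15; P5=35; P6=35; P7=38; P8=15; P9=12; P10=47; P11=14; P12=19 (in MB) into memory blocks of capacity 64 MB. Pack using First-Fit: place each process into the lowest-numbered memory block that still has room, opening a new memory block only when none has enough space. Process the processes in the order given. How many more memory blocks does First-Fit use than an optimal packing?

First-Fit: [42,19] [7,15,35] [35,15,12] [38,14] [47] [19] → 6 memory blocks.
Total size 298 MB; any packing needs at least ⌈298/64⌉ = 5 memory blocks.
An optimal packing achieves that bound: [47,15] [42,19] [38,19,7] [35,15,14] [35,12] → 5 memory blocks.
Excess: 6 − 5 = 1.

1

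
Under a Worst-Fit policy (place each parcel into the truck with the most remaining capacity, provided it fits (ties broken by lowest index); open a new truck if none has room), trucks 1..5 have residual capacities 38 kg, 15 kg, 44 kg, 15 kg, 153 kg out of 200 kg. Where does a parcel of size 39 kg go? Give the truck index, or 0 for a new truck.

Trucks with room: truck 3 (44 kg), truck 5 (153 kg).
Most room is truck 5 with 153 kg free.

5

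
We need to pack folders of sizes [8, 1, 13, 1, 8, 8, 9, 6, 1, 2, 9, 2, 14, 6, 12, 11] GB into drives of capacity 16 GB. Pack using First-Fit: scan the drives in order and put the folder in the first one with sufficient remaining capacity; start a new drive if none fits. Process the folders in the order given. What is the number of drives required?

8

8 GB → drive 1 (remaining 8 GB)
1 GB → drive 1 (remaining 7 GB)
13 GB → drive 2 (remaining 3 GB)
1 GB → drive 1 (remaining 6 GB)
8 GB → drive 3 (remaining 8 GB)
8 GB → drive 3 (remaining 0 GB)
9 GB → drive 4 (remaining 7 GB)
6 GB → drive 1 (remaining 0 GB)
1 GB → drive 2 (remaining 2 GB)
2 GB → drive 2 (remaining 0 GB)
9 GB → drive 5 (remaining 7 GB)
2 GB → drive 4 (remaining 5 GB)
14 GB → drive 6 (remaining 2 GB)
6 GB → drive 5 (remaining 1 GB)
12 GB → drive 7 (remaining 4 GB)
11 GB → drive 8 (remaining 5 GB)
Final drives: [8,1,1,6] [13,1,2] [8,8] [9,2] [9,6] [14] [12] [11].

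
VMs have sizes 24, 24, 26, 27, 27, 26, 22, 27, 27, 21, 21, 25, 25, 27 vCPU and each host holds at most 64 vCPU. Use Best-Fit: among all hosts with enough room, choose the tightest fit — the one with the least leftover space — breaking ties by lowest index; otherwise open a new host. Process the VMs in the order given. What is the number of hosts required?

host 1: place 24 vCPU, 40 vCPU left
host 1: place 24 vCPU, 16 vCPU left
host 2: place 26 vCPU, 38 vCPU left
host 2: place 27 vCPU, 11 vCPU left
host 3: place 27 vCPU, 37 vCPU left
host 3: place 26 vCPU, 11 vCPU left
host 4: place 22 vCPU, 42 vCPU left
host 4: place 27 vCPU, 15 vCPU left
host 5: place 27 vCPU, 37 vCPU left
host 5: place 21 vCPU, 16 vCPU left
host 6: place 21 vCPU, 43 vCPU left
host 6: place 25 vCPU, 18 vCPU left
host 7: place 25 vCPU, 39 vCPU left
host 7: place 27 vCPU, 12 vCPU left

7 hosts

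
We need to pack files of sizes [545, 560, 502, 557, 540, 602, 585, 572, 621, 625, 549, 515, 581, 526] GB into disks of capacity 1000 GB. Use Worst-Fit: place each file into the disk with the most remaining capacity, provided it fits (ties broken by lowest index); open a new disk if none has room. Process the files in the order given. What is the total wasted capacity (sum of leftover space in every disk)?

6120

545 GB → disk 1 (remaining 455 GB)
560 GB → disk 2 (remaining 440 GB)
502 GB → disk 3 (remaining 498 GB)
557 GB → disk 4 (remaining 443 GB)
540 GB → disk 5 (remaining 460 GB)
602 GB → disk 6 (remaining 398 GB)
585 GB → disk 7 (remaining 415 GB)
572 GB → disk 8 (remaining 428 GB)
621 GB → disk 9 (remaining 379 GB)
625 GB → disk 10 (remaining 375 GB)
549 GB → disk 11 (remaining 451 GB)
515 GB → disk 12 (remaining 485 GB)
581 GB → disk 13 (remaining 419 GB)
526 GB → disk 14 (remaining 474 GB)
14 disks × 1000 GB = 14000 GB; used 7880 GB; unused 6120 GB.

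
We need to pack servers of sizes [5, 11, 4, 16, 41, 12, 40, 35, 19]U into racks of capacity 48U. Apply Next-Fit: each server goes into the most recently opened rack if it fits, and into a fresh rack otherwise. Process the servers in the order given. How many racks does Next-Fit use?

Put 5U in rack 1; 43U remain.
Put 11U in rack 1; 32U remain.
Put 4U in rack 1; 28U remain.
Put 16U in rack 1; 12U remain.
Put 41U in rack 2; 7U remain.
Put 12U in rack 3; 36U remain.
Put 40U in rack 4; 8U remain.
Put 35U in rack 5; 13U remain.
Put 19U in rack 6; 29U remain.
Final racks: [5,11,4,16] [41] [12] [40] [35] [19].

6 racks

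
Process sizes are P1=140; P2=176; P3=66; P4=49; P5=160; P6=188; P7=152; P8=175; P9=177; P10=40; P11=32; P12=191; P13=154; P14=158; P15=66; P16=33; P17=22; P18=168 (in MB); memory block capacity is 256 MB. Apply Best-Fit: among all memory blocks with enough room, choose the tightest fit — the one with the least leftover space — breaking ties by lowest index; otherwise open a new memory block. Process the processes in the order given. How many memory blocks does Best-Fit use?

memory block 1: place P1 (140 MB), 116 MB left
memory block 2: place P2 (176 MB), 80 MB left
memory block 2: place P3 (66 MB), 14 MB left
memory block 1: place P4 (49 MB), 67 MB left
memory block 3: place P5 (160 MB), 96 MB left
memory block 4: place P6 (188 MB), 68 MB left
memory block 5: place P7 (152 MB), 104 MB left
memory block 6: place P8 (175 MB), 81 MB left
memory block 7: place P9 (177 MB), 79 MB left
memory block 1: place P10 (40 MB), 27 MB left
memory block 4: place P11 (32 MB), 36 MB left
memory block 8: place P12 (191 MB), 65 MB left
memory block 9: place P13 (154 MB), 102 MB left
memory block 10: place P14 (158 MB), 98 MB left
memory block 7: place P15 (66 MB), 13 MB left
memory block 4: place P16 (33 MB), 3 MB left
memory block 1: place P17 (22 MB), 5 MB left
memory block 11: place P18 (168 MB), 88 MB left

11 memory blocks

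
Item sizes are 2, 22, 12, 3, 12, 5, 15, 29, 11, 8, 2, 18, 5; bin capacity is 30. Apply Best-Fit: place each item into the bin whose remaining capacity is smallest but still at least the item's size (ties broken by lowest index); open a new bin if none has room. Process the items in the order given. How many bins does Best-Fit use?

6 bins

Put 2 in bin 1; 28 remain.
Put 22 in bin 1; 6 remain.
Put 12 in bin 2; 18 remain.
Put 3 in bin 1; 3 remain.
Put 12 in bin 2; 6 remain.
Put 5 in bin 2; 1 remain.
Put 15 in bin 3; 15 remain.
Put 29 in bin 4; 1 remain.
Put 11 in bin 3; 4 remain.
Put 8 in bin 5; 22 remain.
Put 2 in bin 1; 1 remain.
Put 18 in bin 5; 4 remain.
Put 5 in bin 6; 25 remain.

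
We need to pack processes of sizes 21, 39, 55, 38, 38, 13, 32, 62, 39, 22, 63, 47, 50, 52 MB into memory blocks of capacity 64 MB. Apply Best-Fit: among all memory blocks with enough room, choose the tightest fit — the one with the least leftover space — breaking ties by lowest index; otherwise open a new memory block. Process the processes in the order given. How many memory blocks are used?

11 memory blocks

21 MB → memory block 1 (remaining 43 MB)
39 MB → memory block 1 (remaining 4 MB)
55 MB → memory block 2 (remaining 9 MB)
38 MB → memory block 3 (remaining 26 MB)
38 MB → memory block 4 (remaining 26 MB)
13 MB → memory block 3 (remaining 13 MB)
32 MB → memory block 5 (remaining 32 MB)
62 MB → memory block 6 (remaining 2 MB)
39 MB → memory block 7 (remaining 25 MB)
22 MB → memory block 7 (remaining 3 MB)
63 MB → memory block 8 (remaining 1 MB)
47 MB → memory block 9 (remaining 17 MB)
50 MB → memory block 10 (remaining 14 MB)
52 MB → memory block 11 (remaining 12 MB)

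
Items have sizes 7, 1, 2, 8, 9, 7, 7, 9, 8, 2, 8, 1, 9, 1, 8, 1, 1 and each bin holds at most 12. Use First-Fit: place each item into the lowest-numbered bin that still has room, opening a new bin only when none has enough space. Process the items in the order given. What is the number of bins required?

bin 1: place 7, 5 left
bin 1: place 1, 4 left
bin 1: place 2, 2 left
bin 2: place 8, 4 left
bin 3: place 9, 3 left
bin 4: place 7, 5 left
bin 5: place 7, 5 left
bin 6: place 9, 3 left
bin 7: place 8, 4 left
bin 1: place 2, 0 left
bin 8: place 8, 4 left
bin 2: place 1, 3 left
bin 9: place 9, 3 left
bin 2: place 1, 2 left
bin 10: place 8, 4 left
bin 2: place 1, 1 left
bin 2: place 1, 0 left

10 bins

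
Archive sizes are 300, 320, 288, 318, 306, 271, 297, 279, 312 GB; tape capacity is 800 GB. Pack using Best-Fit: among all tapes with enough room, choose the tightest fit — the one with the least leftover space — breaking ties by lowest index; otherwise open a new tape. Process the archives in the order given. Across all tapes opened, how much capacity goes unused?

300 GB → tape 1 (remaining 500 GB)
320 GB → tape 1 (remaining 180 GB)
288 GB → tape 2 (remaining 512 GB)
318 GB → tape 2 (remaining 194 GB)
306 GB → tape 3 (remaining 494 GB)
271 GB → tape 3 (remaining 223 GB)
297 GB → tape 4 (remaining 503 GB)
279 GB → tape 4 (remaining 224 GB)
312 GB → tape 5 (remaining 488 GB)
5 tapes × 800 GB = 4000 GB; used 2691 GB; unused 1309 GB.

1309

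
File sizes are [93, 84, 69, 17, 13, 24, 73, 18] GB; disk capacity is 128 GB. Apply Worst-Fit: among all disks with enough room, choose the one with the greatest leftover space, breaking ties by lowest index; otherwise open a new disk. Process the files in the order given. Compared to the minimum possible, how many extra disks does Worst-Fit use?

Worst-Fit: [93] [84,13] [69,17,24] [73,18] → 4 disks.
Total size 391 GB; any packing needs at least ⌈391/128⌉ = 4 disks.
So 4 is already optimal.

0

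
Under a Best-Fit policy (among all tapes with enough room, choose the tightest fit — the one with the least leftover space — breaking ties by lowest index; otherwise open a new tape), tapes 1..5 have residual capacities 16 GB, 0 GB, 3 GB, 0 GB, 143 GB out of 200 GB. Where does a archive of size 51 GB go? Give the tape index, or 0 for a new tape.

5

Tapes with room: tape 5 (143 GB).
Tightest fit is tape 5 with 143 GB free.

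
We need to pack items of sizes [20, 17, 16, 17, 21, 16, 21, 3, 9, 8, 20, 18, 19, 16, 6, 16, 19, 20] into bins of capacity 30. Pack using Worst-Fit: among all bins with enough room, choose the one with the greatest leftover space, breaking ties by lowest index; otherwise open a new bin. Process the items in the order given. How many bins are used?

20 → bin 1 (remaining 10)
17 → bin 2 (remaining 13)
16 → bin 3 (remaining 14)
17 → bin 4 (remaining 13)
21 → bin 5 (remaining 9)
16 → bin 6 (remaining 14)
21 → bin 7 (remaining 9)
3 → bin 3 (remaining 11)
9 → bin 6 (remaining 5)
8 → bin 2 (remaining 5)
20 → bin 8 (remaining 10)
18 → bin 9 (remaining 12)
19 → bin 10 (remaining 11)
16 → bin 11 (remaining 14)
6 → bin 11 (remaining 8)
16 → bin 12 (remaining 14)
19 → bin 13 (remaining 11)
20 → bin 14 (remaining 10)
Final bins: [20] [17,8] [16,3] [17] [21] [16,9] [21] [20] [18] [19] [16,6] [16] [19] [20].

14 bins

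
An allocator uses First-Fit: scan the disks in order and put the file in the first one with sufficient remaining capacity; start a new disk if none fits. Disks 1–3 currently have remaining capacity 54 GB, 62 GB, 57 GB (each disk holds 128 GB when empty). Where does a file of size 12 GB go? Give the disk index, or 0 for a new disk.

1

Disks with room: disk 1 (54 GB), disk 2 (62 GB), disk 3 (57 GB).
The first with room is disk 1.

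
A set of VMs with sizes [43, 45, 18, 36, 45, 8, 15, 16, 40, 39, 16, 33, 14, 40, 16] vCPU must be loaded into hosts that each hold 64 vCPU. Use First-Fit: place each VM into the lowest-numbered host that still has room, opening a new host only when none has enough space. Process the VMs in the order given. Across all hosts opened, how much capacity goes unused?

88

43 vCPU → host 1 (remaining 21 vCPU)
45 vCPU → host 2 (remaining 19 vCPU)
18 vCPU → host 1 (remaining 3 vCPU)
36 vCPU → host 3 (remaining 28 vCPU)
45 vCPU → host 4 (remaining 19 vCPU)
8 vCPU → host 2 (remaining 11 vCPU)
15 vCPU → host 3 (remaining 13 vCPU)
16 vCPU → host 4 (remaining 3 vCPU)
40 vCPU → host 5 (remaining 24 vCPU)
39 vCPU → host 6 (remaining 25 vCPU)
16 vCPU → host 5 (remaining 8 vCPU)
33 vCPU → host 7 (remaining 31 vCPU)
14 vCPU → host 6 (remaining 11 vCPU)
40 vCPU → host 8 (remaining 24 vCPU)
16 vCPU → host 7 (remaining 15 vCPU)
8 hosts × 64 vCPU = 512 vCPU; used 424 vCPU; unused 88 vCPU.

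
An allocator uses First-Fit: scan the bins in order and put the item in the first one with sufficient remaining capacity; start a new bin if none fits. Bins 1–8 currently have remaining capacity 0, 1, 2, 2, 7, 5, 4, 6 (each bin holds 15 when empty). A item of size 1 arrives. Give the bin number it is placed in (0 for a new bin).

2

Bins with room: bin 2 (1), bin 3 (2), bin 4 (2), bin 5 (7), bin 6 (5), bin 7 (4), bin 8 (6).
The first with room is bin 2.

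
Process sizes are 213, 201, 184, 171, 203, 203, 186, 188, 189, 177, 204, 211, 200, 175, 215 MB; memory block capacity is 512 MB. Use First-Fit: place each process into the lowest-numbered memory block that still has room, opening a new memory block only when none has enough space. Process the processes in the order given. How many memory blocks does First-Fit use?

8

213 MB → memory block 1 (remaining 299 MB)
201 MB → memory block 1 (remaining 98 MB)
184 MB → memory block 2 (remaining 328 MB)
171 MB → memory block 2 (remaining 157 MB)
203 MB → memory block 3 (remaining 309 MB)
203 MB → memory block 3 (remaining 106 MB)
186 MB → memory block 4 (remaining 326 MB)
188 MB → memory block 4 (remaining 138 MB)
189 MB → memory block 5 (remaining 323 MB)
177 MB → memory block 5 (remaining 146 MB)
204 MB → memory block 6 (remaining 308 MB)
211 MB → memory block 6 (remaining 97 MB)
200 MB → memory block 7 (remaining 312 MB)
175 MB → memory block 7 (remaining 137 MB)
215 MB → memory block 8 (remaining 297 MB)
Final memory blocks: [213,201] [184,171] [203,203] [186,188] [189,177] [204,211] [200,175] [215].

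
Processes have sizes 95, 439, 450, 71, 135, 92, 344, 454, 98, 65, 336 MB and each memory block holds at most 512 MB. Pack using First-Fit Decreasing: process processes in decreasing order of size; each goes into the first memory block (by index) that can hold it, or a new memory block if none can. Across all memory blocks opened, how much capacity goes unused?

Sorted descending: 454, 450, 439, 344, 336, 135, 98, 95, 92, 71, 65.
Put 454 MB in memory block 1; 58 MB remain.
Put 450 MB in memory block 2; 62 MB remain.
Put 439 MB in memory block 3; 73 MB remain.
Put 344 MB in memory block 4; 168 MB remain.
Put 336 MB in memory block 5; 176 MB remain.
Put 135 MB in memory block 4; 33 MB remain.
Put 98 MB in memory block 5; 78 MB remain.
Put 95 MB in memory block 6; 417 MB remain.
Put 92 MB in memory block 6; 325 MB remain.
Put 71 MB in memory block 3; 2 MB remain.
Put 65 MB in memory block 5; 13 MB remain.
6 memory blocks × 512 MB = 3072 MB; used 2579 MB; unused 493 MB.

493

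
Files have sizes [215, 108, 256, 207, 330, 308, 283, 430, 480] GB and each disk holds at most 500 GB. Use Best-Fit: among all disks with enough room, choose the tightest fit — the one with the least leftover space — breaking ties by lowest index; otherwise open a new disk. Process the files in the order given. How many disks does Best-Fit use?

Put 215 GB in disk 1; 285 GB remain.
Put 108 GB in disk 1; 177 GB remain.
Put 256 GB in disk 2; 244 GB remain.
Put 207 GB in disk 2; 37 GB remain.
Put 330 GB in disk 3; 170 GB remain.
Put 308 GB in disk 4; 192 GB remain.
Put 283 GB in disk 5; 217 GB remain.
Put 430 GB in disk 6; 70 GB remain.
Put 480 GB in disk 7; 20 GB remain.

7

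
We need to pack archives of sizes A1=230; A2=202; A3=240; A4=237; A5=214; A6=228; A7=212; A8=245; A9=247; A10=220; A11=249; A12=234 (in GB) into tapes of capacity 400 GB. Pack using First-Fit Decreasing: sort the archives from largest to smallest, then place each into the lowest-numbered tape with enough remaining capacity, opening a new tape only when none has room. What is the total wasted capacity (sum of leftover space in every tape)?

2042

Sorted descending: 249, 247, 245, 240, 237, 234, 230, 228, 220, 214, 212, 202.
tape 1: place 249 GB, 151 GB left
tape 2: place 247 GB, 153 GB left
tape 3: place 245 GB, 155 GB left
tape 4: place 240 GB, 160 GB left
tape 5: place 237 GB, 163 GB left
tape 6: place 234 GB, 166 GB left
tape 7: place 230 GB, 170 GB left
tape 8: place 228 GB, 172 GB left
tape 9: place 220 GB, 180 GB left
tape 10: place 214 GB, 186 GB left
tape 11: place 212 GB, 188 GB left
tape 12: place 202 GB, 198 GB left
12 tapes × 400 GB = 4800 GB; used 2758 GB; unused 2042 GB.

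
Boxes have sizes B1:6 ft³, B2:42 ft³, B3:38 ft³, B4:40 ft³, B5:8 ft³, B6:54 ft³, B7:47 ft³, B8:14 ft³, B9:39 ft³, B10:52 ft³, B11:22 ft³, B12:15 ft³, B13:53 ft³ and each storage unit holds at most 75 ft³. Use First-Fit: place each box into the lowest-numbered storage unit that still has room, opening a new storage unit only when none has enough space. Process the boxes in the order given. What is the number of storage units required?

storage unit 1: place B1 (6 ft³), 69 ft³ left
storage unit 1: place B2 (42 ft³), 27 ft³ left
storage unit 2: place B3 (38 ft³), 37 ft³ left
storage unit 3: place B4 (40 ft³), 35 ft³ left
storage unit 1: place B5 (8 ft³), 19 ft³ left
storage unit 4: place B6 (54 ft³), 21 ft³ left
storage unit 5: place B7 (47 ft³), 28 ft³ left
storage unit 1: place B8 (14 ft³), 5 ft³ left
storage unit 6: place B9 (39 ft³), 36 ft³ left
storage unit 7: place B10 (52 ft³), 23 ft³ left
storage unit 2: place B11 (22 ft³), 15 ft³ left
storage unit 2: place B12 (15 ft³), 0 ft³ left
storage unit 8: place B13 (53 ft³), 22 ft³ left
Final storage units: [6,42,8,14] [38,22,15] [40] [54] [47] [39] [52] [53].

8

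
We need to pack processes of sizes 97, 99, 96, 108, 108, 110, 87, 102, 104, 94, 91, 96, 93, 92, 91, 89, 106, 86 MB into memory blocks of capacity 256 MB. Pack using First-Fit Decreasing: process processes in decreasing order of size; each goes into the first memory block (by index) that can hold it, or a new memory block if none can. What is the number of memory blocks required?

Sorted descending: 110, 108, 108, 106, 104, 102, 99, 97, 96, 96, 94, 93, 92, 91, 91, 89, 87, 86.
110 MB → memory block 1 (remaining 146 MB)
108 MB → memory block 1 (remaining 38 MB)
108 MB → memory block 2 (remaining 148 MB)
106 MB → memory block 2 (remaining 42 MB)
104 MB → memory block 3 (remaining 152 MB)
102 MB → memory block 3 (remaining 50 MB)
99 MB → memory block 4 (remaining 157 MB)
97 MB → memory block 4 (remaining 60 MB)
96 MB → memory block 5 (remaining 160 MB)
96 MB → memory block 5 (remaining 64 MB)
94 MB → memory block 6 (remaining 162 MB)
93 MB → memory block 6 (remaining 69 MB)
92 MB → memory block 7 (remaining 164 MB)
91 MB → memory block 7 (remaining 73 MB)
91 MB → memory block 8 (remaining 165 MB)
89 MB → memory block 8 (remaining 76 MB)
87 MB → memory block 9 (remaining 169 MB)
86 MB → memory block 9 (remaining 83 MB)
Final memory blocks: [110,108] [108,106] [104,102] [99,97] [96,96] [94,93] [92,91] [91,89] [87,86].

9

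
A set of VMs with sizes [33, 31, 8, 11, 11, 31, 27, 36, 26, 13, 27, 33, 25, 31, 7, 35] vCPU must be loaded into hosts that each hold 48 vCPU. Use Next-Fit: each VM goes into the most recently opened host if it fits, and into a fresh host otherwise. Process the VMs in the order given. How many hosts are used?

host 1: place 33 vCPU, 15 vCPU left
host 2: place 31 vCPU, 17 vCPU left
host 2: place 8 vCPU, 9 vCPU left
host 3: place 11 vCPU, 37 vCPU left
host 3: place 11 vCPU, 26 vCPU left
host 4: place 31 vCPU, 17 vCPU left
host 5: place 27 vCPU, 21 vCPU left
host 6: place 36 vCPU, 12 vCPU left
host 7: place 26 vCPU, 22 vCPU left
host 7: place 13 vCPU, 9 vCPU left
host 8: place 27 vCPU, 21 vCPU left
host 9: place 33 vCPU, 15 vCPU left
host 10: place 25 vCPU, 23 vCPU left
host 11: place 31 vCPU, 17 vCPU left
host 11: place 7 vCPU, 10 vCPU left
host 12: place 35 vCPU, 13 vCPU left

12 hosts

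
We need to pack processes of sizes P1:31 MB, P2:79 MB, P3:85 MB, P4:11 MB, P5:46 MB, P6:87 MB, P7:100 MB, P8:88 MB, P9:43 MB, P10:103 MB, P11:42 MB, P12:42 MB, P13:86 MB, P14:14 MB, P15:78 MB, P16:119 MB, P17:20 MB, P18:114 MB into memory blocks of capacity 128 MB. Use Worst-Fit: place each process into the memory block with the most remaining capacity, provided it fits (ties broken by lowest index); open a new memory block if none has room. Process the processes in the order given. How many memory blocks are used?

Put P1 (31 MB) in memory block 1; 97 MB remain.
Put P2 (79 MB) in memory block 1; 18 MB remain.
Put P3 (85 MB) in memory block 2; 43 MB remain.
Put P4 (11 MB) in memory block 2; 32 MB remain.
Put P5 (46 MB) in memory block 3; 82 MB remain.
Put P6 (87 MB) in memory block 4; 41 MB remain.
Put P7 (100 MB) in memory block 5; 28 MB remain.
Put P8 (88 MB) in memory block 6; 40 MB remain.
Put P9 (43 MB) in memory block 3; 39 MB remain.
Put P10 (103 MB) in memory block 7; 25 MB remain.
Put P11 (42 MB) in memory block 8; 86 MB remain.
Put P12 (42 MB) in memory block 8; 44 MB remain.
Put P13 (86 MB) in memory block 9; 42 MB remain.
Put P14 (14 MB) in memory block 8; 30 MB remain.
Put P15 (78 MB) in memory block 10; 50 MB remain.
Put P16 (119 MB) in memory block 11; 9 MB remain.
Put P17 (20 MB) in memory block 10; 30 MB remain.
Put P18 (114 MB) in memory block 12; 14 MB remain.

12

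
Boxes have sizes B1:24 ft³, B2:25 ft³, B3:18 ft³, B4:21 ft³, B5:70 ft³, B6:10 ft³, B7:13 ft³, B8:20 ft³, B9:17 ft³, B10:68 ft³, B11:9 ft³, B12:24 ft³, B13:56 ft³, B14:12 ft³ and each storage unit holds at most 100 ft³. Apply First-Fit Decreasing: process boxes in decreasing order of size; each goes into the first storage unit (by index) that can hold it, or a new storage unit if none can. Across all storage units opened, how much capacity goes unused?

Sorted descending: 70, 68, 56, 25, 24, 24, 21, 20, 18, 17, 13, 12, 10, 9.
Put 70 ft³ in storage unit 1; 30 ft³ remain.
Put 68 ft³ in storage unit 2; 32 ft³ remain.
Put 56 ft³ in storage unit 3; 44 ft³ remain.
Put 25 ft³ in storage unit 1; 5 ft³ remain.
Put 24 ft³ in storage unit 2; 8 ft³ remain.
Put 24 ft³ in storage unit 3; 20 ft³ remain.
Put 21 ft³ in storage unit 4; 79 ft³ remain.
Put 20 ft³ in storage unit 3; 0 ft³ remain.
Put 18 ft³ in storage unit 4; 61 ft³ remain.
Put 17 ft³ in storage unit 4; 44 ft³ remain.
Put 13 ft³ in storage unit 4; 31 ft³ remain.
Put 12 ft³ in storage unit 4; 19 ft³ remain.
Put 10 ft³ in storage unit 4; 9 ft³ remain.
Put 9 ft³ in storage unit 4; 0 ft³ remain.
4 storage units × 100 ft³ = 400 ft³; used 387 ft³; unused 13 ft³.

13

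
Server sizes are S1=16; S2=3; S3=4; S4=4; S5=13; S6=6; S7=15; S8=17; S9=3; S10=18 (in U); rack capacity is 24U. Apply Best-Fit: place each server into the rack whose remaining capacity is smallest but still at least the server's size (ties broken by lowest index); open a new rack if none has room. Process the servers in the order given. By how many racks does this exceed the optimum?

Best-Fit: [16,3,4] [4,13,6] [15] [17,3] [18] → 5 racks.
Total size 99U; any packing needs at least ⌈99/24⌉ = 5 racks.
So 5 is already optimal.

0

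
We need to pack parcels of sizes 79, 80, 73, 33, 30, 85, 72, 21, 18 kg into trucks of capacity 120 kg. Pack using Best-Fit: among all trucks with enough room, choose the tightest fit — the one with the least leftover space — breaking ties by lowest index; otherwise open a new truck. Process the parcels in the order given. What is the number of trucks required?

truck 1: place 79 kg, 41 kg left
truck 2: place 80 kg, 40 kg left
truck 3: place 73 kg, 47 kg left
truck 2: place 33 kg, 7 kg left
truck 1: place 30 kg, 11 kg left
truck 4: place 85 kg, 35 kg left
truck 5: place 72 kg, 48 kg left
truck 4: place 21 kg, 14 kg left
truck 3: place 18 kg, 29 kg left
Final trucks: [79,30] [80,33] [73,18] [85,21] [72].

5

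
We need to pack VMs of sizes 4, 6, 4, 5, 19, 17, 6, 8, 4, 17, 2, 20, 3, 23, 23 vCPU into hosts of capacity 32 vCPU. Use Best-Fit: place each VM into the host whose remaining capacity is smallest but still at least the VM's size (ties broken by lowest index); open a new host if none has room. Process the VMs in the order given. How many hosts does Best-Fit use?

4 vCPU → host 1 (remaining 28 vCPU)
6 vCPU → host 1 (remaining 22 vCPU)
4 vCPU → host 1 (remaining 18 vCPU)
5 vCPU → host 1 (remaining 13 vCPU)
19 vCPU → host 2 (remaining 13 vCPU)
17 vCPU → host 3 (remaining 15 vCPU)
6 vCPU → host 1 (remaining 7 vCPU)
8 vCPU → host 2 (remaining 5 vCPU)
4 vCPU → host 2 (remaining 1 vCPU)
17 vCPU → host 4 (remaining 15 vCPU)
2 vCPU → host 1 (remaining 5 vCPU)
20 vCPU → host 5 (remaining 12 vCPU)
3 vCPU → host 1 (remaining 2 vCPU)
23 vCPU → host 6 (remaining 9 vCPU)
23 vCPU → host 7 (remaining 9 vCPU)
Final hosts: [4,6,4,5,6,2,3] [19,8,4] [17] [17] [20] [23] [23].

7 hosts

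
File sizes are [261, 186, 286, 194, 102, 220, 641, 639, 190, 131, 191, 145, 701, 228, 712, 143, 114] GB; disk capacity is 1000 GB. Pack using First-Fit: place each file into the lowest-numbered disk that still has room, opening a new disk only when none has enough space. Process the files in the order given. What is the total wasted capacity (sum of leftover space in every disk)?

916

Put 261 GB in disk 1; 739 GB remain.
Put 186 GB in disk 1; 553 GB remain.
Put 286 GB in disk 1; 267 GB remain.
Put 194 GB in disk 1; 73 GB remain.
Put 102 GB in disk 2; 898 GB remain.
Put 220 GB in disk 2; 678 GB remain.
Put 641 GB in disk 2; 37 GB remain.
Put 639 GB in disk 3; 361 GB remain.
Put 190 GB in disk 3; 171 GB remain.
Put 131 GB in disk 3; 40 GB remain.
Put 191 GB in disk 4; 809 GB remain.
Put 145 GB in disk 4; 664 GB remain.
Put 701 GB in disk 5; 299 GB remain.
Put 228 GB in disk 4; 436 GB remain.
Put 712 GB in disk 6; 288 GB remain.
Put 143 GB in disk 4; 293 GB remain.
Put 114 GB in disk 4; 179 GB remain.
6 disks × 1000 GB = 6000 GB; used 5084 GB; unused 916 GB.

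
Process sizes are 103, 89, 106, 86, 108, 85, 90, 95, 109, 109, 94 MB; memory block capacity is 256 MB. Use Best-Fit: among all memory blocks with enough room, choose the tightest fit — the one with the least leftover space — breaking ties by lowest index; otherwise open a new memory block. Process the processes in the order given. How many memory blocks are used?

Put 103 MB in memory block 1; 153 MB remain.
Put 89 MB in memory block 1; 64 MB remain.
Put 106 MB in memory block 2; 150 MB remain.
Put 86 MB in memory block 2; 64 MB remain.
Put 108 MB in memory block 3; 148 MB remain.
Put 85 MB in memory block 3; 63 MB remain.
Put 90 MB in memory block 4; 166 MB remain.
Put 95 MB in memory block 4; 71 MB remain.
Put 109 MB in memory block 5; 147 MB remain.
Put 109 MB in memory block 5; 38 MB remain.
Put 94 MB in memory block 6; 162 MB remain.
Final memory blocks: [103,89] [106,86] [108,85] [90,95] [109,109] [94].

6 memory blocks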